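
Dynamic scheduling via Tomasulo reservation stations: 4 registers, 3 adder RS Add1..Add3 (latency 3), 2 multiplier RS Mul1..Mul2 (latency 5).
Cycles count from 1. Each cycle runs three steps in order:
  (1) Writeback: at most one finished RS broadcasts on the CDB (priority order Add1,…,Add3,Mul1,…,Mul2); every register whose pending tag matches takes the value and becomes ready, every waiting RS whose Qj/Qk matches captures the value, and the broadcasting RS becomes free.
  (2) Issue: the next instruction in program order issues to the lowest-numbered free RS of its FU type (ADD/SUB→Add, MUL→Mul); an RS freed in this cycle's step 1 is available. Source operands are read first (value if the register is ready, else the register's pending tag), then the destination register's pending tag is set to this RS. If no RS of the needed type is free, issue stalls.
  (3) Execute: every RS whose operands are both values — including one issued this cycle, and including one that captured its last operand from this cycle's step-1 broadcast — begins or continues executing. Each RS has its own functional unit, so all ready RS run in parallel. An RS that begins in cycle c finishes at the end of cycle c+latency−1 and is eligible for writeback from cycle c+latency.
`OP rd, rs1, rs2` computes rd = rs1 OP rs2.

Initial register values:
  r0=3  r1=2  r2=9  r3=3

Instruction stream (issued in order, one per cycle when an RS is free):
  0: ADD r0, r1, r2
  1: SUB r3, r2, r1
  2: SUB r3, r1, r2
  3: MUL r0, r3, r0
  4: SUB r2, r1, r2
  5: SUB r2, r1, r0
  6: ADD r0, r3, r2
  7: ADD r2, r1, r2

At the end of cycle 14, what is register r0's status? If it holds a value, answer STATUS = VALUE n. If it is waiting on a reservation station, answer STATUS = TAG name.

STATUS = TAG Add3

c1: issue ADD r0<-Add1 | r0:Add1,r1:2,r2:9,r3:3
c2: issue SUB r3<-Add2 | r0:Add1,r1:2,r2:9,r3:Add2
c3: issue SUB r3<-Add3 | r0:Add1,r1:2,r2:9,r3:Add3
c4: CDB Add1=11; issue MUL r0<-Mul1 | r0:Mul1,r1:2,r2:9,r3:Add3
c5: CDB Add2=7; issue SUB r2<-Add1 | r0:Mul1,r1:2,r2:Add1,r3:Add3
c6: CDB Add3=-7; issue SUB r2<-Add2 | r0:Mul1,r1:2,r2:Add2,r3:-7
c7: issue ADD r0<-Add3 | r0:Add3,r1:2,r2:Add2,r3:-7
c8: CDB Add1=-7; issue ADD r2<-Add1 | r0:Add3,r1:2,r2:Add1,r3:-7
c9: - | r0:Add3,r1:2,r2:Add1,r3:-7
c10: - | r0:Add3,r1:2,r2:Add1,r3:-7
c11: CDB Mul1=-77 | r0:Add3,r1:2,r2:Add1,r3:-7
c12: - | r0:Add3,r1:2,r2:Add1,r3:-7
c13: - | r0:Add3,r1:2,r2:Add1,r3:-7
c14: CDB Add2=79 | r0:Add3,r1:2,r2:Add1,r3:-7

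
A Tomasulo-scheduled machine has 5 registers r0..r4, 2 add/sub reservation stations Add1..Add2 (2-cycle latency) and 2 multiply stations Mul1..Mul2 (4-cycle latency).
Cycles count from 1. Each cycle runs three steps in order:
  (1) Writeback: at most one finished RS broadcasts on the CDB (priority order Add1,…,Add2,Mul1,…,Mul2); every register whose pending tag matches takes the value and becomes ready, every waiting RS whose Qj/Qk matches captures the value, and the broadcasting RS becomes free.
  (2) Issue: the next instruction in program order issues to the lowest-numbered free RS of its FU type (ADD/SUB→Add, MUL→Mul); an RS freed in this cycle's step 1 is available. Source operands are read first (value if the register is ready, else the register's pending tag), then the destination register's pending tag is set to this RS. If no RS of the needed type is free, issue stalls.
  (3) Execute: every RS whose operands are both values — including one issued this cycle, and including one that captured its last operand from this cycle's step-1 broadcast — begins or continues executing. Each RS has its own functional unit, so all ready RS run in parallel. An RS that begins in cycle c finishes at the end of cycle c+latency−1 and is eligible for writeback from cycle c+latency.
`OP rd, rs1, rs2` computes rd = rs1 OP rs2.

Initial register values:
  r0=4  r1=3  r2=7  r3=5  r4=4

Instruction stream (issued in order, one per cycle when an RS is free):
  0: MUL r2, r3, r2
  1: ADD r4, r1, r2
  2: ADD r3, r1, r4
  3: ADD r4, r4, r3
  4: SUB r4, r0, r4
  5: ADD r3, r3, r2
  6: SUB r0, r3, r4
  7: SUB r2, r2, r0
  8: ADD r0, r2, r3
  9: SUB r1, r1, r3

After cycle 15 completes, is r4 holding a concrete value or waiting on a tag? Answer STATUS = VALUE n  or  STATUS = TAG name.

STATUS = VALUE -75

c1: issue MUL r2<-Mul1 | r0:4,r1:3,r2:Mul1,r3:5,r4:4
c2: issue ADD r4<-Add1 | r0:4,r1:3,r2:Mul1,r3:5,r4:Add1
c3: issue ADD r3<-Add2 | r0:4,r1:3,r2:Mul1,r3:Add2,r4:Add1
c4: stall | r0:4,r1:3,r2:Mul1,r3:Add2,r4:Add1
c5: CDB Mul1=35; stall | r0:4,r1:3,r2:35,r3:Add2,r4:Add1
c6: stall | r0:4,r1:3,r2:35,r3:Add2,r4:Add1
c7: CDB Add1=38; issue ADD r4<-Add1 | r0:4,r1:3,r2:35,r3:Add2,r4:Add1
c8: stall | r0:4,r1:3,r2:35,r3:Add2,r4:Add1
c9: CDB Add2=41; issue SUB r4<-Add2 | r0:4,r1:3,r2:35,r3:41,r4:Add2
c10: stall | r0:4,r1:3,r2:35,r3:41,r4:Add2
c11: CDB Add1=79; issue ADD r3<-Add1 | r0:4,r1:3,r2:35,r3:Add1,r4:Add2
c12: stall | r0:4,r1:3,r2:35,r3:Add1,r4:Add2
c13: CDB Add1=76; issue SUB r0<-Add1 | r0:Add1,r1:3,r2:35,r3:76,r4:Add2
c14: CDB Add2=-75; issue SUB r2<-Add2 | r0:Add1,r1:3,r2:Add2,r3:76,r4:-75
c15: stall | r0:Add1,r1:3,r2:Add2,r3:76,r4:-75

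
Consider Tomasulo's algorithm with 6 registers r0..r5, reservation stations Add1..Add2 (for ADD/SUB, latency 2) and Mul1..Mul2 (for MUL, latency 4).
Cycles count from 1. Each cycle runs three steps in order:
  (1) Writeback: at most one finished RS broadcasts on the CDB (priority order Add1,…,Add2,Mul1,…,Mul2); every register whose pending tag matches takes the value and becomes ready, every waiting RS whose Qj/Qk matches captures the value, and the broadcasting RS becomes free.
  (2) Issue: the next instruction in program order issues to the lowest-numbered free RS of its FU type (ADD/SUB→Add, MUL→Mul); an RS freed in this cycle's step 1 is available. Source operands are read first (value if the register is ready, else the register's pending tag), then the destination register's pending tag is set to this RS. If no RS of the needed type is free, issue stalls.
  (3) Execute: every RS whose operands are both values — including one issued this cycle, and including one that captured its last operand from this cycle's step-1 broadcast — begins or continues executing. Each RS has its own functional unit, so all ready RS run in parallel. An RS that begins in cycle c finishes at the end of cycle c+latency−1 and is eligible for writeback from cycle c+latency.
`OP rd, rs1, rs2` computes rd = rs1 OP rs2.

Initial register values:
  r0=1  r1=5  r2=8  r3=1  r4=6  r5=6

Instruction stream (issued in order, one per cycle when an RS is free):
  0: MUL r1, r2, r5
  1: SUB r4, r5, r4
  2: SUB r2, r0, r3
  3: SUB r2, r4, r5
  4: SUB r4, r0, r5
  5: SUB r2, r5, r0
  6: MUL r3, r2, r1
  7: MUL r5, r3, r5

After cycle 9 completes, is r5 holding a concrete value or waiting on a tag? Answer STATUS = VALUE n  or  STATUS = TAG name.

  c1: issue MUL r1<-Mul1  regs: r0:1,r1:Mul1,r2:8,r3:1,r4:6,r5:6
  c2: issue SUB r4<-Add1  regs: r0:1,r1:Mul1,r2:8,r3:1,r4:Add1,r5:6
  c3: issue SUB r2<-Add2  regs: r0:1,r1:Mul1,r2:Add2,r3:1,r4:Add1,r5:6
  c4: CDB Add1=0; issue SUB r2<-Add1  regs: r0:1,r1:Mul1,r2:Add1,r3:1,r4:0,r5:6
  c5: CDB Add2=0; issue SUB r4<-Add2  regs: r0:1,r1:Mul1,r2:Add1,r3:1,r4:Add2,r5:6
  c6: CDB Add1=-6; issue SUB r2<-Add1  regs: r0:1,r1:Mul1,r2:Add1,r3:1,r4:Add2,r5:6
  c7: CDB Add2=-5; issue MUL r3<-Mul2  regs: r0:1,r1:Mul1,r2:Add1,r3:Mul2,r4:-5,r5:6
  c8: CDB Add1=5; stall  regs: r0:1,r1:Mul1,r2:5,r3:Mul2,r4:-5,r5:6
  c9: CDB Mul1=48; issue MUL r5<-Mul1  regs: r0:1,r1:48,r2:5,r3:Mul2,r4:-5,r5:Mul1

STATUS = TAG Mul1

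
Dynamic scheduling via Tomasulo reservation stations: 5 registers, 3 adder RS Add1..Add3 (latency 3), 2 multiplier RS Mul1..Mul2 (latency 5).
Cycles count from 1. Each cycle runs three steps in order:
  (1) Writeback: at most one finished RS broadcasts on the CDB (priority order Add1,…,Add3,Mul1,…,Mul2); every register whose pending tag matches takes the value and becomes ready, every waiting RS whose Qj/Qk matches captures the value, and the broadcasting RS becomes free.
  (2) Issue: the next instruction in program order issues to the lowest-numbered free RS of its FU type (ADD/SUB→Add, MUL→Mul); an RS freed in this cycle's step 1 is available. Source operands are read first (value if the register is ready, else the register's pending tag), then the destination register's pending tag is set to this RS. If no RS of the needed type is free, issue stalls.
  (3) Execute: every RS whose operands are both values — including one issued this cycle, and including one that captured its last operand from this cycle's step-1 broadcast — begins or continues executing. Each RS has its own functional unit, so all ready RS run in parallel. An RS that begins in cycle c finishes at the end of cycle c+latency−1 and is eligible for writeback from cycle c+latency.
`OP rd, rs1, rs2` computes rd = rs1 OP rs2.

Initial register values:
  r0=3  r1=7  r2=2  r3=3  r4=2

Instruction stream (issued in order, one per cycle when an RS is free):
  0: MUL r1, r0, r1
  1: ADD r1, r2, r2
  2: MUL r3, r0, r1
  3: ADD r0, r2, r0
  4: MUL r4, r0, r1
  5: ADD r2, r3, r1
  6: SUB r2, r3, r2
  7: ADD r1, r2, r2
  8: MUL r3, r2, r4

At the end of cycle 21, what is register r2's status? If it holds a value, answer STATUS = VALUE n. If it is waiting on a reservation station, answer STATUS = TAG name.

STATUS = VALUE -4

  c1: issue MUL r1<-Mul1  regs: r0:3,r1:Mul1,r2:2,r3:3,r4:2
  c2: issue ADD r1<-Add1  regs: r0:3,r1:Add1,r2:2,r3:3,r4:2
  c3: issue MUL r3<-Mul2  regs: r0:3,r1:Add1,r2:2,r3:Mul2,r4:2
  c4: issue ADD r0<-Add2  regs: r0:Add2,r1:Add1,r2:2,r3:Mul2,r4:2
  c5: CDB Add1=4; stall  regs: r0:Add2,r1:4,r2:2,r3:Mul2,r4:2
  c6: CDB Mul1=21; issue MUL r4<-Mul1  regs: r0:Add2,r1:4,r2:2,r3:Mul2,r4:Mul1
  c7: CDB Add2=5; issue ADD r2<-Add1  regs: r0:5,r1:4,r2:Add1,r3:Mul2,r4:Mul1
  c8: issue SUB r2<-Add2  regs: r0:5,r1:4,r2:Add2,r3:Mul2,r4:Mul1
  c9: issue ADD r1<-Add3  regs: r0:5,r1:Add3,r2:Add2,r3:Mul2,r4:Mul1
  c10: CDB Mul2=12; issue MUL r3<-Mul2  regs: r0:5,r1:Add3,r2:Add2,r3:Mul2,r4:Mul1
  c11: -  regs: r0:5,r1:Add3,r2:Add2,r3:Mul2,r4:Mul1
  c12: CDB Mul1=20  regs: r0:5,r1:Add3,r2:Add2,r3:Mul2,r4:20
  c13: CDB Add1=16  regs: r0:5,r1:Add3,r2:Add2,r3:Mul2,r4:20
  c14: -  regs: r0:5,r1:Add3,r2:Add2,r3:Mul2,r4:20
  c15: -  regs: r0:5,r1:Add3,r2:Add2,r3:Mul2,r4:20
  c16: CDB Add2=-4  regs: r0:5,r1:Add3,r2:-4,r3:Mul2,r4:20
  c17: -  regs: r0:5,r1:Add3,r2:-4,r3:Mul2,r4:20
  c18: -  regs: r0:5,r1:Add3,r2:-4,r3:Mul2,r4:20
  c19: CDB Add3=-8  regs: r0:5,r1:-8,r2:-4,r3:Mul2,r4:20
  c20: -  regs: r0:5,r1:-8,r2:-4,r3:Mul2,r4:20
  c21: CDB Mul2=-80  regs: r0:5,r1:-8,r2:-4,r3:-80,r4:20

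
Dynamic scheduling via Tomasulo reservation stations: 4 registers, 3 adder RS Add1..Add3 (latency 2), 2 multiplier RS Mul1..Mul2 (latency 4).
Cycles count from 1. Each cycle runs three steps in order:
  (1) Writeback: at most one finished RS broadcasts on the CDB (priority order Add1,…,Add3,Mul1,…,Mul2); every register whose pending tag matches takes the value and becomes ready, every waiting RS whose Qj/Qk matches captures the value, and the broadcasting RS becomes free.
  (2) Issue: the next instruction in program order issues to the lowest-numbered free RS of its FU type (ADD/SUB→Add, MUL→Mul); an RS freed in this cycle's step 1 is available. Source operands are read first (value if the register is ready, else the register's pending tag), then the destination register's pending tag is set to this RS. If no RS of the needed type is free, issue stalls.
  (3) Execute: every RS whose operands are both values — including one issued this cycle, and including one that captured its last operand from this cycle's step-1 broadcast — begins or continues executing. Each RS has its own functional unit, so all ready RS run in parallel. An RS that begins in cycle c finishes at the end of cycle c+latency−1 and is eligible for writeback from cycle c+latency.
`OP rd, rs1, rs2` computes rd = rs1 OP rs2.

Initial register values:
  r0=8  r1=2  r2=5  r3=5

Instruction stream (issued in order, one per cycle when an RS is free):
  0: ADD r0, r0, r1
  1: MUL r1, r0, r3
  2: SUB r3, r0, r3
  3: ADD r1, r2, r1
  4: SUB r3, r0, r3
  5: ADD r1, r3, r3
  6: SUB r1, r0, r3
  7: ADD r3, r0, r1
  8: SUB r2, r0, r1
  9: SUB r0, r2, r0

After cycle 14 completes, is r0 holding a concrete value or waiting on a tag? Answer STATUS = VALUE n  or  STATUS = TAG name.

STATUS = VALUE -5

c1: issue ADD r0<-Add1 | r0:Add1,r1:2,r2:5,r3:5
c2: issue MUL r1<-Mul1 | r0:Add1,r1:Mul1,r2:5,r3:5
c3: CDB Add1=10; issue SUB r3<-Add1 | r0:10,r1:Mul1,r2:5,r3:Add1
c4: issue ADD r1<-Add2 | r0:10,r1:Add2,r2:5,r3:Add1
c5: CDB Add1=5; issue SUB r3<-Add1 | r0:10,r1:Add2,r2:5,r3:Add1
c6: issue ADD r1<-Add3 | r0:10,r1:Add3,r2:5,r3:Add1
c7: CDB Add1=5; issue SUB r1<-Add1 | r0:10,r1:Add1,r2:5,r3:5
c8: CDB Mul1=50; stall | r0:10,r1:Add1,r2:5,r3:5
c9: CDB Add1=5; issue ADD r3<-Add1 | r0:10,r1:5,r2:5,r3:Add1
c10: CDB Add2=55; issue SUB r2<-Add2 | r0:10,r1:5,r2:Add2,r3:Add1
c11: CDB Add1=15; issue SUB r0<-Add1 | r0:Add1,r1:5,r2:Add2,r3:15
c12: CDB Add2=5 | r0:Add1,r1:5,r2:5,r3:15
c13: CDB Add3=10 | r0:Add1,r1:5,r2:5,r3:15
c14: CDB Add1=-5 | r0:-5,r1:5,r2:5,r3:15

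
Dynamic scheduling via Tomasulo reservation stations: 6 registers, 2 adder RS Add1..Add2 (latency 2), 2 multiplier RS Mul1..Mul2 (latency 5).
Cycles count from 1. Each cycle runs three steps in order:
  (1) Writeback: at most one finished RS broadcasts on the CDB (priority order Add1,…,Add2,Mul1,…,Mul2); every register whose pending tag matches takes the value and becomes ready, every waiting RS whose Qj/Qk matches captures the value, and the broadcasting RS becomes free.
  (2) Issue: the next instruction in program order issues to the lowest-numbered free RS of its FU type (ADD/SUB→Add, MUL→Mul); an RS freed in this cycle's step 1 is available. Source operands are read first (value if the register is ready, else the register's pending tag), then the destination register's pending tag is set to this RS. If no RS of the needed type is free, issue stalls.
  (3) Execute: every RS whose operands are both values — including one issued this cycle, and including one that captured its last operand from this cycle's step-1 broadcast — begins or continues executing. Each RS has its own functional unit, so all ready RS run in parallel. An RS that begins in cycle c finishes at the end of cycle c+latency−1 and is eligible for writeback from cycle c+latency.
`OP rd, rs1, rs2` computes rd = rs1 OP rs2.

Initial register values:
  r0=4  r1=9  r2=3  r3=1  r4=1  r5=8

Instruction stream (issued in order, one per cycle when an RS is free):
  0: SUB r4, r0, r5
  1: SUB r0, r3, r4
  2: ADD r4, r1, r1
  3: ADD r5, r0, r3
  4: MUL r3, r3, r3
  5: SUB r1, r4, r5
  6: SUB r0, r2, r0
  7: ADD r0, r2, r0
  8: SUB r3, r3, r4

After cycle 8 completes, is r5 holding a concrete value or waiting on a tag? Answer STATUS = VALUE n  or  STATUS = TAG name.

cycle 1: issue SUB r4<-Add1 // r0:4,r1:9,r2:3,r3:1,r4:Add1,r5:8
cycle 2: issue SUB r0<-Add2 // r0:Add2,r1:9,r2:3,r3:1,r4:Add1,r5:8
cycle 3: CDB Add1=-4; issue ADD r4<-Add1 // r0:Add2,r1:9,r2:3,r3:1,r4:Add1,r5:8
cycle 4: stall // r0:Add2,r1:9,r2:3,r3:1,r4:Add1,r5:8
cycle 5: CDB Add1=18; issue ADD r5<-Add1 // r0:Add2,r1:9,r2:3,r3:1,r4:18,r5:Add1
cycle 6: CDB Add2=5; issue MUL r3<-Mul1 // r0:5,r1:9,r2:3,r3:Mul1,r4:18,r5:Add1
cycle 7: issue SUB r1<-Add2 // r0:5,r1:Add2,r2:3,r3:Mul1,r4:18,r5:Add1
cycle 8: CDB Add1=6; issue SUB r0<-Add1 // r0:Add1,r1:Add2,r2:3,r3:Mul1,r4:18,r5:6

STATUS = VALUE 6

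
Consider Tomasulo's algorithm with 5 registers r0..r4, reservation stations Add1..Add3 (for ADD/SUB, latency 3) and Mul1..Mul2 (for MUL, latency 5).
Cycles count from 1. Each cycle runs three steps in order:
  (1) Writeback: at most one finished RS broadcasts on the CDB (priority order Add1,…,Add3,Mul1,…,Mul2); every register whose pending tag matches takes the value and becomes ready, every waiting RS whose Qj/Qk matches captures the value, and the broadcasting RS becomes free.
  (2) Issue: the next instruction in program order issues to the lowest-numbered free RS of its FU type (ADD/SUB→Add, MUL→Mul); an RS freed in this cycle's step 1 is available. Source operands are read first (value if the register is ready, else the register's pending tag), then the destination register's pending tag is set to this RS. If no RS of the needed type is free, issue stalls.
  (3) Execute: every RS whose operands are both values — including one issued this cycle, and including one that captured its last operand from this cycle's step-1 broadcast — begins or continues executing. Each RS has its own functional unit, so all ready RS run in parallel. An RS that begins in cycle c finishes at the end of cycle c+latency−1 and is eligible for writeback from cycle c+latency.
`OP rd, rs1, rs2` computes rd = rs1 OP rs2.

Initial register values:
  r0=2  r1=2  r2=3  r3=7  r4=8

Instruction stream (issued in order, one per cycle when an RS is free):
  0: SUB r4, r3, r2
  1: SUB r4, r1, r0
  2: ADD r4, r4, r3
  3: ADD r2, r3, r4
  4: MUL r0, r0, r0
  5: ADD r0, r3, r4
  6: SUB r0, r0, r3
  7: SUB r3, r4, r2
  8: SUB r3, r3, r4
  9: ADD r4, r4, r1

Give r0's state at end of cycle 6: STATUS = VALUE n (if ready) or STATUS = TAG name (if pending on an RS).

STATUS = TAG Add2

cycle 1: issue SUB r4<-Add1 // r0:2,r1:2,r2:3,r3:7,r4:Add1
cycle 2: issue SUB r4<-Add2 // r0:2,r1:2,r2:3,r3:7,r4:Add2
cycle 3: issue ADD r4<-Add3 // r0:2,r1:2,r2:3,r3:7,r4:Add3
cycle 4: CDB Add1=4; issue ADD r2<-Add1 // r0:2,r1:2,r2:Add1,r3:7,r4:Add3
cycle 5: CDB Add2=0; issue MUL r0<-Mul1 // r0:Mul1,r1:2,r2:Add1,r3:7,r4:Add3
cycle 6: issue ADD r0<-Add2 // r0:Add2,r1:2,r2:Add1,r3:7,r4:Add3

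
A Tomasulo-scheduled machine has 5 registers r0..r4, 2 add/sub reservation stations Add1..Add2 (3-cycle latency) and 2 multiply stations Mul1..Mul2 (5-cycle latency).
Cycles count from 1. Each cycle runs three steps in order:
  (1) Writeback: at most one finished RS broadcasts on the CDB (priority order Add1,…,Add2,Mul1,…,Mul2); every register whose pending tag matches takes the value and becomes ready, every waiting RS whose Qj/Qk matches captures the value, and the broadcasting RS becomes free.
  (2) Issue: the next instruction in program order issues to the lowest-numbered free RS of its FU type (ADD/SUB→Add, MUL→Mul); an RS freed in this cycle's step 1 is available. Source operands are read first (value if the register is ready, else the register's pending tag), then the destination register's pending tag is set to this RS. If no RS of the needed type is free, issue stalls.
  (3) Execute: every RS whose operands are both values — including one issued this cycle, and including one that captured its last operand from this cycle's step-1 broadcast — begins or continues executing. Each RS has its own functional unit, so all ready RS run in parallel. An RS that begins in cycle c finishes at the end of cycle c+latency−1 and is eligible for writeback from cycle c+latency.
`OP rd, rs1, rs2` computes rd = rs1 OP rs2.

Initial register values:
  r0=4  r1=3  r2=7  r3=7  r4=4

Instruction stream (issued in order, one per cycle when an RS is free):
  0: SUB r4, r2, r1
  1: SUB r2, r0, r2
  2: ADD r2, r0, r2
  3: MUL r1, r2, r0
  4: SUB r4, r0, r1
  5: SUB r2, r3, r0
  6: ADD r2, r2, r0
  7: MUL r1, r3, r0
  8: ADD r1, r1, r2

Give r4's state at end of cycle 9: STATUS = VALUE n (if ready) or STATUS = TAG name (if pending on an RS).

STATUS = TAG Add2

  c1: issue SUB r4<-Add1  regs: r0:4,r1:3,r2:7,r3:7,r4:Add1
  c2: issue SUB r2<-Add2  regs: r0:4,r1:3,r2:Add2,r3:7,r4:Add1
  c3: stall  regs: r0:4,r1:3,r2:Add2,r3:7,r4:Add1
  c4: CDB Add1=4; issue ADD r2<-Add1  regs: r0:4,r1:3,r2:Add1,r3:7,r4:4
  c5: CDB Add2=-3; issue MUL r1<-Mul1  regs: r0:4,r1:Mul1,r2:Add1,r3:7,r4:4
  c6: issue SUB r4<-Add2  regs: r0:4,r1:Mul1,r2:Add1,r3:7,r4:Add2
  c7: stall  regs: r0:4,r1:Mul1,r2:Add1,r3:7,r4:Add2
  c8: CDB Add1=1; issue SUB r2<-Add1  regs: r0:4,r1:Mul1,r2:Add1,r3:7,r4:Add2
  c9: stall  regs: r0:4,r1:Mul1,r2:Add1,r3:7,r4:Add2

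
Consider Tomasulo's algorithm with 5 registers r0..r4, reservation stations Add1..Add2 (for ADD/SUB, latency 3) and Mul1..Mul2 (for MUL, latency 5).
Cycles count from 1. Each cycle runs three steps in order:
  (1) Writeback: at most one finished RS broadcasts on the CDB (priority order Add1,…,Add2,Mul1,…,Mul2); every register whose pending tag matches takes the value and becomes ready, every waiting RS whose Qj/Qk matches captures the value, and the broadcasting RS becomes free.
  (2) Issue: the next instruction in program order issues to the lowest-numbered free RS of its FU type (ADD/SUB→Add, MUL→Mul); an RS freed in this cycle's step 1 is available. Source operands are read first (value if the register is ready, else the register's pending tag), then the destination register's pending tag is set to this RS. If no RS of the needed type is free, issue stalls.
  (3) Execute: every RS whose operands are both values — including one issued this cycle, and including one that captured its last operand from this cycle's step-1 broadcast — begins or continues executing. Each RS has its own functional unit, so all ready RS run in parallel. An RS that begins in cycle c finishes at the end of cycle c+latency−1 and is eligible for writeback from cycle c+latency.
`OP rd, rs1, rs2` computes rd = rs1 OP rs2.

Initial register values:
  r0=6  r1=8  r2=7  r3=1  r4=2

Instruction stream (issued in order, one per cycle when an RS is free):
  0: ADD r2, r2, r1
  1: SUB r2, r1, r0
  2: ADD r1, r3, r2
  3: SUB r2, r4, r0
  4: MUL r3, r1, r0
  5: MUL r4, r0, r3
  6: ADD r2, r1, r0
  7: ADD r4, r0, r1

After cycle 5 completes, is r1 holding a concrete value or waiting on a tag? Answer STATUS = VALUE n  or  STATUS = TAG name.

STATUS = TAG Add1

c1: issue ADD r2<-Add1 | r0:6,r1:8,r2:Add1,r3:1,r4:2
c2: issue SUB r2<-Add2 | r0:6,r1:8,r2:Add2,r3:1,r4:2
c3: stall | r0:6,r1:8,r2:Add2,r3:1,r4:2
c4: CDB Add1=15; issue ADD r1<-Add1 | r0:6,r1:Add1,r2:Add2,r3:1,r4:2
c5: CDB Add2=2; issue SUB r2<-Add2 | r0:6,r1:Add1,r2:Add2,r3:1,r4:2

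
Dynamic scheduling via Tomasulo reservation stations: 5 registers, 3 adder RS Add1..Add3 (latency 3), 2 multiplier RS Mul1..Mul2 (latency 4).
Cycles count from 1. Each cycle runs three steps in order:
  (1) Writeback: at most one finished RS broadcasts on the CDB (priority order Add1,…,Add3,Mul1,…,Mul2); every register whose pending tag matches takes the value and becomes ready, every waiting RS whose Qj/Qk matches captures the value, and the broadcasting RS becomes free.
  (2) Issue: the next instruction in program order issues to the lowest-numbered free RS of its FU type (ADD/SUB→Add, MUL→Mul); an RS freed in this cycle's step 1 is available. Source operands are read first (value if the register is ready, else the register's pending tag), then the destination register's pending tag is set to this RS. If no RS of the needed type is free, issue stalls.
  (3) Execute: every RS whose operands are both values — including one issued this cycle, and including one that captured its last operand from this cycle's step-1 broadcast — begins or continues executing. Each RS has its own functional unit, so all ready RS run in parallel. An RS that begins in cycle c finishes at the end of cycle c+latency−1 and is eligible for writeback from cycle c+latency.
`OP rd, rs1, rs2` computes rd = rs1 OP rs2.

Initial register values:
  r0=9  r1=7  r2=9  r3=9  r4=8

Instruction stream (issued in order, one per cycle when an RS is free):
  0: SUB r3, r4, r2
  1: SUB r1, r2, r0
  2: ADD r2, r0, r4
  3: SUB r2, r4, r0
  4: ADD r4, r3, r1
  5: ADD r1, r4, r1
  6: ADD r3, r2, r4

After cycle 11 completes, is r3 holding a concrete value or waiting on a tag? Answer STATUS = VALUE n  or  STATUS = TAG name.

STATUS = VALUE -2

cycle 1: issue SUB r3<-Add1 // r0:9,r1:7,r2:9,r3:Add1,r4:8
cycle 2: issue SUB r1<-Add2 // r0:9,r1:Add2,r2:9,r3:Add1,r4:8
cycle 3: issue ADD r2<-Add3 // r0:9,r1:Add2,r2:Add3,r3:Add1,r4:8
cycle 4: CDB Add1=-1; issue SUB r2<-Add1 // r0:9,r1:Add2,r2:Add1,r3:-1,r4:8
cycle 5: CDB Add2=0; issue ADD r4<-Add2 // r0:9,r1:0,r2:Add1,r3:-1,r4:Add2
cycle 6: CDB Add3=17; issue ADD r1<-Add3 // r0:9,r1:Add3,r2:Add1,r3:-1,r4:Add2
cycle 7: CDB Add1=-1; issue ADD r3<-Add1 // r0:9,r1:Add3,r2:-1,r3:Add1,r4:Add2
cycle 8: CDB Add2=-1 // r0:9,r1:Add3,r2:-1,r3:Add1,r4:-1
cycle 9: - // r0:9,r1:Add3,r2:-1,r3:Add1,r4:-1
cycle 10: - // r0:9,r1:Add3,r2:-1,r3:Add1,r4:-1
cycle 11: CDB Add1=-2 // r0:9,r1:Add3,r2:-1,r3:-2,r4:-1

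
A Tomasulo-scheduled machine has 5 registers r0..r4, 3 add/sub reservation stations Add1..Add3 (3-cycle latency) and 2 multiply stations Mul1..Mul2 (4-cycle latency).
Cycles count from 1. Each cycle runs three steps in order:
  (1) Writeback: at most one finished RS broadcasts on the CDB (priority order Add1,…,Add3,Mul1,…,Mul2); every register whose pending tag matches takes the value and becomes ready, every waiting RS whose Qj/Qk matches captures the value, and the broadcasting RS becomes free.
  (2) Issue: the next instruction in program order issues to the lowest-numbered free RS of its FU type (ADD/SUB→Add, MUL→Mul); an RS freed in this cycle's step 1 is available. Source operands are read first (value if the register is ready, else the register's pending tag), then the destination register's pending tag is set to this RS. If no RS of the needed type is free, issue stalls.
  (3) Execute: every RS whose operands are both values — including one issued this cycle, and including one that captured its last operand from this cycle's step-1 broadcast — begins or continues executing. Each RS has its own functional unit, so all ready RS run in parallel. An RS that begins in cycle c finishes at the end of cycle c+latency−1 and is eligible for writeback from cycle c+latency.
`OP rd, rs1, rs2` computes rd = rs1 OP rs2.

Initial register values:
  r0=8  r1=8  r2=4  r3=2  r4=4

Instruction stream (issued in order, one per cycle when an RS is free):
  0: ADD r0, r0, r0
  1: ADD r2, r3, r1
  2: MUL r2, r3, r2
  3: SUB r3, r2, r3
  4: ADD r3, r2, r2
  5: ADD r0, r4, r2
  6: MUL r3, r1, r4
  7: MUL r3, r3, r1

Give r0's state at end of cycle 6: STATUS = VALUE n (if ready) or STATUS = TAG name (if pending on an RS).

STATUS = TAG Add3

  c1: issue ADD r0<-Add1  regs: r0:Add1,r1:8,r2:4,r3:2,r4:4
  c2: issue ADD r2<-Add2  regs: r0:Add1,r1:8,r2:Add2,r3:2,r4:4
  c3: issue MUL r2<-Mul1  regs: r0:Add1,r1:8,r2:Mul1,r3:2,r4:4
  c4: CDB Add1=16; issue SUB r3<-Add1  regs: r0:16,r1:8,r2:Mul1,r3:Add1,r4:4
  c5: CDB Add2=10; issue ADD r3<-Add2  regs: r0:16,r1:8,r2:Mul1,r3:Add2,r4:4
  c6: issue ADD r0<-Add3  regs: r0:Add3,r1:8,r2:Mul1,r3:Add2,r4:4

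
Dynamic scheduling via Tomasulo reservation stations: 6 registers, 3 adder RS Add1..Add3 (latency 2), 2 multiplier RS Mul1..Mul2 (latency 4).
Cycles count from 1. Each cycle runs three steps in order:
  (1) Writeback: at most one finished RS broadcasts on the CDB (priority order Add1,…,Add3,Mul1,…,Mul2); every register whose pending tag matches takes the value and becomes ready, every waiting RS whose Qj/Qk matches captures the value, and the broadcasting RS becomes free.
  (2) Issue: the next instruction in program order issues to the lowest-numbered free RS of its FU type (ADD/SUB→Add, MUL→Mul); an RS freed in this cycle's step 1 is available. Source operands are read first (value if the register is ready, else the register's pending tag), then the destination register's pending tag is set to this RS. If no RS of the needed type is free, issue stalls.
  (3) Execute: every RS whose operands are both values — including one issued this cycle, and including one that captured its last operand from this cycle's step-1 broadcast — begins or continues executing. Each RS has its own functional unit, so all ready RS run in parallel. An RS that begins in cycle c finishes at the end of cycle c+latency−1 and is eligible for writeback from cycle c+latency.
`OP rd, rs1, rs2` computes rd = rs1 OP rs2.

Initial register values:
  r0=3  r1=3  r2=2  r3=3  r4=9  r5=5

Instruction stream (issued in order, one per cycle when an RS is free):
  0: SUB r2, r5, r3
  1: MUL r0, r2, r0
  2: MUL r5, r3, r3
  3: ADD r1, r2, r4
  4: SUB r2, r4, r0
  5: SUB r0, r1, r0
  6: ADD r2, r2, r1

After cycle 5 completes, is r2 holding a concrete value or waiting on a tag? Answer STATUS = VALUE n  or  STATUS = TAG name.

STATUS = TAG Add2

c1: issue SUB r2<-Add1 | r0:3,r1:3,r2:Add1,r3:3,r4:9,r5:5
c2: issue MUL r0<-Mul1 | r0:Mul1,r1:3,r2:Add1,r3:3,r4:9,r5:5
c3: CDB Add1=2; issue MUL r5<-Mul2 | r0:Mul1,r1:3,r2:2,r3:3,r4:9,r5:Mul2
c4: issue ADD r1<-Add1 | r0:Mul1,r1:Add1,r2:2,r3:3,r4:9,r5:Mul2
c5: issue SUB r2<-Add2 | r0:Mul1,r1:Add1,r2:Add2,r3:3,r4:9,r5:Mul2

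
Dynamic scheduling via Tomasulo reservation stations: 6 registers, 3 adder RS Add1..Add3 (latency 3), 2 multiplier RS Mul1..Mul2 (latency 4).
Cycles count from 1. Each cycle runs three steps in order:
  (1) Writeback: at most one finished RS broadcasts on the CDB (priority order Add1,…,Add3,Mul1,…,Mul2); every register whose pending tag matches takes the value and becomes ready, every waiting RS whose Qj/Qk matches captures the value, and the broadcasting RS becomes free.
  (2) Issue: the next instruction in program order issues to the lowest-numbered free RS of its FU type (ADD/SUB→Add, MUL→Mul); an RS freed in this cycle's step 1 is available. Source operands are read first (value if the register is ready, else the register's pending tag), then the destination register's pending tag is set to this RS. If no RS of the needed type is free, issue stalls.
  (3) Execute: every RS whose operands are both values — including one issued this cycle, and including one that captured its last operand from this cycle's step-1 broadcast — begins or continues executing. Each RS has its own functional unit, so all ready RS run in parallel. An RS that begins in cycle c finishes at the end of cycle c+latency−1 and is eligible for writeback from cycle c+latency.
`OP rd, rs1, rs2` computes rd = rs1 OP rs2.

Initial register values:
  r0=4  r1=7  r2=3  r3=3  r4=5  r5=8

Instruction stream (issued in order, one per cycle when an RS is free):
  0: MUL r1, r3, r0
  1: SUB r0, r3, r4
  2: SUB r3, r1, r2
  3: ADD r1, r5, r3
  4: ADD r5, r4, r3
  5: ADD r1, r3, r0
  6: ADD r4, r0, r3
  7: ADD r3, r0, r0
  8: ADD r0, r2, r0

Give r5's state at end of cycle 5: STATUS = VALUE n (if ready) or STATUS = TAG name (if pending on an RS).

STATUS = TAG Add1

cycle 1: issue MUL r1<-Mul1 // r0:4,r1:Mul1,r2:3,r3:3,r4:5,r5:8
cycle 2: issue SUB r0<-Add1 // r0:Add1,r1:Mul1,r2:3,r3:3,r4:5,r5:8
cycle 3: issue SUB r3<-Add2 // r0:Add1,r1:Mul1,r2:3,r3:Add2,r4:5,r5:8
cycle 4: issue ADD r1<-Add3 // r0:Add1,r1:Add3,r2:3,r3:Add2,r4:5,r5:8
cycle 5: CDB Add1=-2; issue ADD r5<-Add1 // r0:-2,r1:Add3,r2:3,r3:Add2,r4:5,r5:Add1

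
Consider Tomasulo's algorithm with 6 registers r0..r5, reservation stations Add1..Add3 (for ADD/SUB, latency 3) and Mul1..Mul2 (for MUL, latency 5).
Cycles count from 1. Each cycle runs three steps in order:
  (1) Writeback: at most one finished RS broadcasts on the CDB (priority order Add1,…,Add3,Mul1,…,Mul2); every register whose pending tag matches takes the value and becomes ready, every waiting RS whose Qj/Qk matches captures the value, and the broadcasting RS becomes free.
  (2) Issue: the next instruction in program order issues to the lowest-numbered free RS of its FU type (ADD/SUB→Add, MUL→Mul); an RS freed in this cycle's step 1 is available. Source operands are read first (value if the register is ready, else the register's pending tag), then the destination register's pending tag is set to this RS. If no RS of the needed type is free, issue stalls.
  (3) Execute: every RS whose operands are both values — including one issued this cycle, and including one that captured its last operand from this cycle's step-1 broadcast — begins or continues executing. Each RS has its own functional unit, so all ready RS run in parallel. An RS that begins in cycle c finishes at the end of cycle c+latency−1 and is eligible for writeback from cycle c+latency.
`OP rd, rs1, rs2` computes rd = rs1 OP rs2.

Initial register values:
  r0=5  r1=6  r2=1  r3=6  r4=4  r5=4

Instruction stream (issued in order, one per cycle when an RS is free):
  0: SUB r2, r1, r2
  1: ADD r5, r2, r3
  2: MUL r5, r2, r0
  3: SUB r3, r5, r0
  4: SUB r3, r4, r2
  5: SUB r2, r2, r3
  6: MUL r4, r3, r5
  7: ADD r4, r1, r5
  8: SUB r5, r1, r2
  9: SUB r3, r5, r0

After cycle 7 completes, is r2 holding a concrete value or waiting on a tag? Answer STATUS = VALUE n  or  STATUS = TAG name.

  c1: issue SUB r2<-Add1  regs: r0:5,r1:6,r2:Add1,r3:6,r4:4,r5:4
  c2: issue ADD r5<-Add2  regs: r0:5,r1:6,r2:Add1,r3:6,r4:4,r5:Add2
  c3: issue MUL r5<-Mul1  regs: r0:5,r1:6,r2:Add1,r3:6,r4:4,r5:Mul1
  c4: CDB Add1=5; issue SUB r3<-Add1  regs: r0:5,r1:6,r2:5,r3:Add1,r4:4,r5:Mul1
  c5: issue SUB r3<-Add3  regs: r0:5,r1:6,r2:5,r3:Add3,r4:4,r5:Mul1
  c6: stall  regs: r0:5,r1:6,r2:5,r3:Add3,r4:4,r5:Mul1
  c7: CDB Add2=11; issue SUB r2<-Add2  regs: r0:5,r1:6,r2:Add2,r3:Add3,r4:4,r5:Mul1

STATUS = TAG Add2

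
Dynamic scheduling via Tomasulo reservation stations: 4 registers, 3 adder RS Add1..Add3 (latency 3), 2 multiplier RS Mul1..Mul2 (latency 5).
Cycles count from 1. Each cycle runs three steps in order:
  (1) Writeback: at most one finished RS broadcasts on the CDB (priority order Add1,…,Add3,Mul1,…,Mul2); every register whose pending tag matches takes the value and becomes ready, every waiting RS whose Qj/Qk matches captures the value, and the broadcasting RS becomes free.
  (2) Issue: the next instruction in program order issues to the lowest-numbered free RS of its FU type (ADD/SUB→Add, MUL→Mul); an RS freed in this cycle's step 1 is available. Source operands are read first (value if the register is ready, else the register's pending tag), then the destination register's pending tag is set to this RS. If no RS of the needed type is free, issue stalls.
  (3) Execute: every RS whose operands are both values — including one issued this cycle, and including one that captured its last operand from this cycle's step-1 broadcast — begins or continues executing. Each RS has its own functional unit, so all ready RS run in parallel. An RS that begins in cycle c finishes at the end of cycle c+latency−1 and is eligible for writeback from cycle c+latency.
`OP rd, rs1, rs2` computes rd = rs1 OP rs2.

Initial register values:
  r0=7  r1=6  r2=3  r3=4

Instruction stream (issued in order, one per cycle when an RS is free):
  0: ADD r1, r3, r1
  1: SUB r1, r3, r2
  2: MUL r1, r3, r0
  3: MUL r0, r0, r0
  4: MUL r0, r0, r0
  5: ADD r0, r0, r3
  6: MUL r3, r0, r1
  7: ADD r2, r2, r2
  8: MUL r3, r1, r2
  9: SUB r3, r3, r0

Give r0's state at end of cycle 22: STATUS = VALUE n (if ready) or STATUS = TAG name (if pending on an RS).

STATUS = VALUE 2405

  c1: issue ADD r1<-Add1  regs: r0:7,r1:Add1,r2:3,r3:4
  c2: issue SUB r1<-Add2  regs: r0:7,r1:Add2,r2:3,r3:4
  c3: issue MUL r1<-Mul1  regs: r0:7,r1:Mul1,r2:3,r3:4
  c4: CDB Add1=10; issue MUL r0<-Mul2  regs: r0:Mul2,r1:Mul1,r2:3,r3:4
  c5: CDB Add2=1; stall  regs: r0:Mul2,r1:Mul1,r2:3,r3:4
  c6: stall  regs: r0:Mul2,r1:Mul1,r2:3,r3:4
  c7: stall  regs: r0:Mul2,r1:Mul1,r2:3,r3:4
  c8: CDB Mul1=28; issue MUL r0<-Mul1  regs: r0:Mul1,r1:28,r2:3,r3:4
  c9: CDB Mul2=49; issue ADD r0<-Add1  regs: r0:Add1,r1:28,r2:3,r3:4
  c10: issue MUL r3<-Mul2  regs: r0:Add1,r1:28,r2:3,r3:Mul2
  c11: issue ADD r2<-Add2  regs: r0:Add1,r1:28,r2:Add2,r3:Mul2
  c12: stall  regs: r0:Add1,r1:28,r2:Add2,r3:Mul2
  c13: stall  regs: r0:Add1,r1:28,r2:Add2,r3:Mul2
  c14: CDB Add2=6; stall  regs: r0:Add1,r1:28,r2:6,r3:Mul2
  c15: CDB Mul1=2401; issue MUL r3<-Mul1  regs: r0:Add1,r1:28,r2:6,r3:Mul1
  c16: issue SUB r3<-Add2  regs: r0:Add1,r1:28,r2:6,r3:Add2
  c17: -  regs: r0:Add1,r1:28,r2:6,r3:Add2
  c18: CDB Add1=2405  regs: r0:2405,r1:28,r2:6,r3:Add2
  c19: -  regs: r0:2405,r1:28,r2:6,r3:Add2
  c20: CDB Mul1=168  regs: r0:2405,r1:28,r2:6,r3:Add2
  c21: -  regs: r0:2405,r1:28,r2:6,r3:Add2
  c22: -  regs: r0:2405,r1:28,r2:6,r3:Add2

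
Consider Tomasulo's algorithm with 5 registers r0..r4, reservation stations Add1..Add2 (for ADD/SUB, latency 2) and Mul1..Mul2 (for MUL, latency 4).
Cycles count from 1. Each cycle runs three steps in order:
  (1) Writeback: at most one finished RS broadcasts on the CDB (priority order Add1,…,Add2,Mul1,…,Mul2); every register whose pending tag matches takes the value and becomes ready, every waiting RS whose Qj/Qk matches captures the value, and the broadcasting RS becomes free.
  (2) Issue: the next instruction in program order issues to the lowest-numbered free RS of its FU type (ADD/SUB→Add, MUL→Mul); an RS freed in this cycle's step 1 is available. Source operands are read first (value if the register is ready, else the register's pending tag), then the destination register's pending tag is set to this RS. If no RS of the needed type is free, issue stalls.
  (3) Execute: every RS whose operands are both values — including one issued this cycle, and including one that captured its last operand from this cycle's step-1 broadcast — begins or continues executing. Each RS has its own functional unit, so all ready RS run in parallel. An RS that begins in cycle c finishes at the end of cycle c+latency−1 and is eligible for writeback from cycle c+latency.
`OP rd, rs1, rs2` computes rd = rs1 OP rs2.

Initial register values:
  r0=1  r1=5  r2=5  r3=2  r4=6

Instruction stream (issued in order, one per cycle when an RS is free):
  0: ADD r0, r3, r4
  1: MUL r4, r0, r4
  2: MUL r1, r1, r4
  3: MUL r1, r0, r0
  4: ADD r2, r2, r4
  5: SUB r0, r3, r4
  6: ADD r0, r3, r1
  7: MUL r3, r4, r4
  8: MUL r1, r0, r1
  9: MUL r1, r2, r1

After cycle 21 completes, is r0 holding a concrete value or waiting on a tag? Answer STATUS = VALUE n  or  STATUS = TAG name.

cycle 1: issue ADD r0<-Add1 // r0:Add1,r1:5,r2:5,r3:2,r4:6
cycle 2: issue MUL r4<-Mul1 // r0:Add1,r1:5,r2:5,r3:2,r4:Mul1
cycle 3: CDB Add1=8; issue MUL r1<-Mul2 // r0:8,r1:Mul2,r2:5,r3:2,r4:Mul1
cycle 4: stall // r0:8,r1:Mul2,r2:5,r3:2,r4:Mul1
cycle 5: stall // r0:8,r1:Mul2,r2:5,r3:2,r4:Mul1
cycle 6: stall // r0:8,r1:Mul2,r2:5,r3:2,r4:Mul1
cycle 7: CDB Mul1=48; issue MUL r1<-Mul1 // r0:8,r1:Mul1,r2:5,r3:2,r4:48
cycle 8: issue ADD r2<-Add1 // r0:8,r1:Mul1,r2:Add1,r3:2,r4:48
cycle 9: issue SUB r0<-Add2 // r0:Add2,r1:Mul1,r2:Add1,r3:2,r4:48
cycle 10: CDB Add1=53; issue ADD r0<-Add1 // r0:Add1,r1:Mul1,r2:53,r3:2,r4:48
cycle 11: CDB Add2=-46; stall // r0:Add1,r1:Mul1,r2:53,r3:2,r4:48
cycle 12: CDB Mul1=64; issue MUL r3<-Mul1 // r0:Add1,r1:64,r2:53,r3:Mul1,r4:48
cycle 13: CDB Mul2=240; issue MUL r1<-Mul2 // r0:Add1,r1:Mul2,r2:53,r3:Mul1,r4:48
cycle 14: CDB Add1=66; stall // r0:66,r1:Mul2,r2:53,r3:Mul1,r4:48
cycle 15: stall // r0:66,r1:Mul2,r2:53,r3:Mul1,r4:48
cycle 16: CDB Mul1=2304; issue MUL r1<-Mul1 // r0:66,r1:Mul1,r2:53,r3:2304,r4:48
cycle 17: - // r0:66,r1:Mul1,r2:53,r3:2304,r4:48
cycle 18: CDB Mul2=4224 // r0:66,r1:Mul1,r2:53,r3:2304,r4:48
cycle 19: - // r0:66,r1:Mul1,r2:53,r3:2304,r4:48
cycle 20: - // r0:66,r1:Mul1,r2:53,r3:2304,r4:48
cycle 21: - // r0:66,r1:Mul1,r2:53,r3:2304,r4:48

STATUS = VALUE 66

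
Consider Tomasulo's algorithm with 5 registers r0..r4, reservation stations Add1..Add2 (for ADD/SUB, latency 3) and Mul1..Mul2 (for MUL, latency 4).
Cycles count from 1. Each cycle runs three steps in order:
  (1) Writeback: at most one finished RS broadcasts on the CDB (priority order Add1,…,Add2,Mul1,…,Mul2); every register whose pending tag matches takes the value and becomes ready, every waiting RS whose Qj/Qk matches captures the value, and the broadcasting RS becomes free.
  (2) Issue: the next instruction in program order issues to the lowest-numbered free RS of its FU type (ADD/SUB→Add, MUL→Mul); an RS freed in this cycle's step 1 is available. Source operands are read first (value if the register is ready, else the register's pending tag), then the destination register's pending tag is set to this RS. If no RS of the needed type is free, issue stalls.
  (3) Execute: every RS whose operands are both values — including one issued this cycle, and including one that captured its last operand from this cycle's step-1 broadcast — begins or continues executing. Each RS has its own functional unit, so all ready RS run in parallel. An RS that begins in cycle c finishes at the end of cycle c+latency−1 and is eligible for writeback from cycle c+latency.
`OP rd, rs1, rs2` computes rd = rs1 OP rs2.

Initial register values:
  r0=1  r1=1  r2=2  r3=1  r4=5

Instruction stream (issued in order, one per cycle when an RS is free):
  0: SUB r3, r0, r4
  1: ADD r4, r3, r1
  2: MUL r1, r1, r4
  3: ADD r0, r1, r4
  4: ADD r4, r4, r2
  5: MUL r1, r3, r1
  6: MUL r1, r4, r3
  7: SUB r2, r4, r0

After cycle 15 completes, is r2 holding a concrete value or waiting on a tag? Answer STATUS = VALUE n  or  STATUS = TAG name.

STATUS = TAG Add2

c1: issue SUB r3<-Add1 | r0:1,r1:1,r2:2,r3:Add1,r4:5
c2: issue ADD r4<-Add2 | r0:1,r1:1,r2:2,r3:Add1,r4:Add2
c3: issue MUL r1<-Mul1 | r0:1,r1:Mul1,r2:2,r3:Add1,r4:Add2
c4: CDB Add1=-4; issue ADD r0<-Add1 | r0:Add1,r1:Mul1,r2:2,r3:-4,r4:Add2
c5: stall | r0:Add1,r1:Mul1,r2:2,r3:-4,r4:Add2
c6: stall | r0:Add1,r1:Mul1,r2:2,r3:-4,r4:Add2
c7: CDB Add2=-3; issue ADD r4<-Add2 | r0:Add1,r1:Mul1,r2:2,r3:-4,r4:Add2
c8: issue MUL r1<-Mul2 | r0:Add1,r1:Mul2,r2:2,r3:-4,r4:Add2
c9: stall | r0:Add1,r1:Mul2,r2:2,r3:-4,r4:Add2
c10: CDB Add2=-1; stall | r0:Add1,r1:Mul2,r2:2,r3:-4,r4:-1
c11: CDB Mul1=-3; issue MUL r1<-Mul1 | r0:Add1,r1:Mul1,r2:2,r3:-4,r4:-1
c12: issue SUB r2<-Add2 | r0:Add1,r1:Mul1,r2:Add2,r3:-4,r4:-1
c13: - | r0:Add1,r1:Mul1,r2:Add2,r3:-4,r4:-1
c14: CDB Add1=-6 | r0:-6,r1:Mul1,r2:Add2,r3:-4,r4:-1
c15: CDB Mul1=4 | r0:-6,r1:4,r2:Add2,r3:-4,r4:-1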